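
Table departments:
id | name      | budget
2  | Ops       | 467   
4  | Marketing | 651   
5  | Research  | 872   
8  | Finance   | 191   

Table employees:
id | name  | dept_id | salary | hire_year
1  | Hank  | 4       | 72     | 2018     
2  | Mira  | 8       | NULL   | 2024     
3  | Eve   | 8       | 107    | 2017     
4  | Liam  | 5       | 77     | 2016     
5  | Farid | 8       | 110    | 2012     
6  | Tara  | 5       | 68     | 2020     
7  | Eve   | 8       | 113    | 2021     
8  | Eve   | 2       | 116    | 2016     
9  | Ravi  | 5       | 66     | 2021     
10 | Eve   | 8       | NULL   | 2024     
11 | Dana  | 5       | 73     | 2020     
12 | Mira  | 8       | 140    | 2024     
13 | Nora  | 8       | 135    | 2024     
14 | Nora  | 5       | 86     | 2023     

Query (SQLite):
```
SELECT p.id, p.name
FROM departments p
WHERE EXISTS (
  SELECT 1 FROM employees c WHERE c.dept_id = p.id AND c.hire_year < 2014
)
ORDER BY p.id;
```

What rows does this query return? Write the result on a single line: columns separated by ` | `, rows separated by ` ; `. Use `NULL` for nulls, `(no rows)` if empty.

8 | Finance

For each departments row, check whether any employees with matching dept_id has hire_year < 2014.
Keep rows where that is true.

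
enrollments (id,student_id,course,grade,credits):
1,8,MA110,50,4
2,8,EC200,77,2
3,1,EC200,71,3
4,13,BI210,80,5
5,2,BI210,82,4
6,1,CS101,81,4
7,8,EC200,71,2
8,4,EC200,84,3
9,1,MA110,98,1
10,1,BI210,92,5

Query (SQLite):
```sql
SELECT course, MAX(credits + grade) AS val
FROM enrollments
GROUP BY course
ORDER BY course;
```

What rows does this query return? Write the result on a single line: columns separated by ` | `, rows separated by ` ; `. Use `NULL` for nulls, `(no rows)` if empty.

For each row compute credits + grade.
Group by course; take MAX of the expression per group.
  BI210: ids {4, 5, 10} → MAX(credits + grade)=97
  CS101: ids {6} → MAX(credits + grade)=85
  EC200: ids {2, 3, 7, 8} → MAX(credits + grade)=87
  MA110: ids {1, 9} → MAX(credits + grade)=99

BI210 | 97 ; CS101 | 85 ; EC200 | 87 ; MA110 | 99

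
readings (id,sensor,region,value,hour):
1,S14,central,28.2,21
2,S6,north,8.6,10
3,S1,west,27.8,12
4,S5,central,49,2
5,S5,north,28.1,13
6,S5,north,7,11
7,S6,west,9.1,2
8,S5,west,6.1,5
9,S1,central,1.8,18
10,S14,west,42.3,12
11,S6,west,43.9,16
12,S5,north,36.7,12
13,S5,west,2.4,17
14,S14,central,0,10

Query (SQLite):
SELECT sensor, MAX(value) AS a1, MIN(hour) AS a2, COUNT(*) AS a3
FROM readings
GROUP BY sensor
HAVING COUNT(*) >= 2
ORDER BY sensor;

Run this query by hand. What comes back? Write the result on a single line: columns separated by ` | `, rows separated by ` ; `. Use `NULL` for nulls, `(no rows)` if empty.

S1 | 27.8 | 12 | 2 ; S14 | 42.3 | 10 | 3 ; S5 | 49 | 2 | 6 ; S6 | 43.9 | 2 | 3

Group readings by sensor.
Per group compute: MAX(value), MIN(hour), COUNT(*).
HAVING: drop groups with fewer than 2 rows.
  S1: ids {3, 9} → MAX(value)=27.8, MIN(hour)=12, COUNT(*)=2
  S14: ids {1, 10, 14} → MAX(value)=42.3, MIN(hour)=10, COUNT(*)=3
  S5: ids {4, 5, 6, 8, 12, 13} → MAX(value)=49, MIN(hour)=2, COUNT(*)=6
  S6: ids {2, 7, 11} → MAX(value)=43.9, MIN(hour)=2, COUNT(*)=3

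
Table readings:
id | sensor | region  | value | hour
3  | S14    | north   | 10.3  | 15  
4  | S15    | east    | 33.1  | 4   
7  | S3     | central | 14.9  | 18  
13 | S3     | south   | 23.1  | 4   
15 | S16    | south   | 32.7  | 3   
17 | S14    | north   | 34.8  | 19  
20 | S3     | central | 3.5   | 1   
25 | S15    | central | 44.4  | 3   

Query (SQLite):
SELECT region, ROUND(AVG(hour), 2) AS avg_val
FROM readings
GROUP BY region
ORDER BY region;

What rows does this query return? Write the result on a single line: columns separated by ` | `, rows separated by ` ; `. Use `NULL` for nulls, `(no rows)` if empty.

central | 7.33 ; east | 4 ; north | 17 ; south | 3.5

Partition readings by region; compute ROUND(AVG(hour), 2) within each group.
  central: ids {7, 20, 25} → ROUND(AVG(hour), 2)=7.33
  east: ids {4} → ROUND(AVG(hour), 2)=4
  north: ids {3, 17} → ROUND(AVG(hour), 2)=17
  south: ids {13, 15} → ROUND(AVG(hour), 2)=3.5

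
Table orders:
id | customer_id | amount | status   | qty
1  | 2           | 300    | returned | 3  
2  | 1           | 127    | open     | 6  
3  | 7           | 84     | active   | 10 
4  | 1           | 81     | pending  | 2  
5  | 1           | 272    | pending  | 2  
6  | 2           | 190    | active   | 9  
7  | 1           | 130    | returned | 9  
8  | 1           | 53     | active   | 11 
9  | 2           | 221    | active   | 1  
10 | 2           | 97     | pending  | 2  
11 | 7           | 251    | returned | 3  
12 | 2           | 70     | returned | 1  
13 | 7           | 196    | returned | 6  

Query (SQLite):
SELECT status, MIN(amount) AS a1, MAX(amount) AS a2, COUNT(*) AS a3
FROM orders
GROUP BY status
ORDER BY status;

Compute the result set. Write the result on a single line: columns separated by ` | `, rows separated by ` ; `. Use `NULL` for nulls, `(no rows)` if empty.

active | 53 | 221 | 4 ; open | 127 | 127 | 1 ; pending | 81 | 272 | 3 ; returned | 70 | 300 | 5

Group orders by status.
Per group compute: MIN(amount), MAX(amount), COUNT(*).
  active: ids {3, 6, 8, 9} → MIN(amount)=53, MAX(amount)=221, COUNT(*)=4
  open: ids {2} → MIN(amount)=127, MAX(amount)=127, COUNT(*)=1
  pending: ids {4, 5, 10} → MIN(amount)=81, MAX(amount)=272, COUNT(*)=3
  returned: ids {1, 7, 11, 12, 13} → MIN(amount)=70, MAX(amount)=300, COUNT(*)=5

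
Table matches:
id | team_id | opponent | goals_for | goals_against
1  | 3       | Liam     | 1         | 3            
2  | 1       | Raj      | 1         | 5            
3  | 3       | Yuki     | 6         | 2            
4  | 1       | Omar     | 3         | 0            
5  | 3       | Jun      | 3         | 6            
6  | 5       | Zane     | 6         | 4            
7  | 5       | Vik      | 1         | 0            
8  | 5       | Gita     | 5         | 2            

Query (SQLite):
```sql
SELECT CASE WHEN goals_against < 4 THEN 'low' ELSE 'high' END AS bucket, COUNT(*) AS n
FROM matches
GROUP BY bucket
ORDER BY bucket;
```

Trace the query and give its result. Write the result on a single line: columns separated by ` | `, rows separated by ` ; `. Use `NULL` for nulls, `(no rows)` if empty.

high | 3 ; low | 5

Bucket rows by goals_against < 4 → 'low' else 'high'; count each bucket.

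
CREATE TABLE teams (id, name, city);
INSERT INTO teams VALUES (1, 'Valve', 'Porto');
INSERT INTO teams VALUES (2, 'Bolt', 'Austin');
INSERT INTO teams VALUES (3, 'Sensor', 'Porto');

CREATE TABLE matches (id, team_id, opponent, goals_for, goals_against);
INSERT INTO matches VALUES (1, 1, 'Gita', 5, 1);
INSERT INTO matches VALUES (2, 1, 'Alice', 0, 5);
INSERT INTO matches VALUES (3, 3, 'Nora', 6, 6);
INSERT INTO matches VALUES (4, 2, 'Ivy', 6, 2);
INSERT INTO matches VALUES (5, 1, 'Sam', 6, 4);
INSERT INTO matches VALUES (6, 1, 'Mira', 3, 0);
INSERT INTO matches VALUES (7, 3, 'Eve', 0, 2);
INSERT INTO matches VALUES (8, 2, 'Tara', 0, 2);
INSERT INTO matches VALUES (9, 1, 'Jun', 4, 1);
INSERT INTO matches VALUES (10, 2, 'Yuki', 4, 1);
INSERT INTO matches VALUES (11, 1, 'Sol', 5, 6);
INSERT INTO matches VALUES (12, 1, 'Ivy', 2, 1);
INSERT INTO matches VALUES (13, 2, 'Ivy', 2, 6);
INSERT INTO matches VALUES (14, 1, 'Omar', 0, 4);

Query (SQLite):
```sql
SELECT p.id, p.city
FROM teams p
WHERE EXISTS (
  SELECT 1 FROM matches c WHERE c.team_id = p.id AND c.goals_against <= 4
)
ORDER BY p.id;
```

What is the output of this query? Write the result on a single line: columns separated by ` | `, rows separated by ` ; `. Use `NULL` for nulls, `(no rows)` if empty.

1 | Porto ; 2 | Austin ; 3 | Porto

For each teams row, check whether any matches with matching team_id has goals_against <= 4.
Keep rows where that is true.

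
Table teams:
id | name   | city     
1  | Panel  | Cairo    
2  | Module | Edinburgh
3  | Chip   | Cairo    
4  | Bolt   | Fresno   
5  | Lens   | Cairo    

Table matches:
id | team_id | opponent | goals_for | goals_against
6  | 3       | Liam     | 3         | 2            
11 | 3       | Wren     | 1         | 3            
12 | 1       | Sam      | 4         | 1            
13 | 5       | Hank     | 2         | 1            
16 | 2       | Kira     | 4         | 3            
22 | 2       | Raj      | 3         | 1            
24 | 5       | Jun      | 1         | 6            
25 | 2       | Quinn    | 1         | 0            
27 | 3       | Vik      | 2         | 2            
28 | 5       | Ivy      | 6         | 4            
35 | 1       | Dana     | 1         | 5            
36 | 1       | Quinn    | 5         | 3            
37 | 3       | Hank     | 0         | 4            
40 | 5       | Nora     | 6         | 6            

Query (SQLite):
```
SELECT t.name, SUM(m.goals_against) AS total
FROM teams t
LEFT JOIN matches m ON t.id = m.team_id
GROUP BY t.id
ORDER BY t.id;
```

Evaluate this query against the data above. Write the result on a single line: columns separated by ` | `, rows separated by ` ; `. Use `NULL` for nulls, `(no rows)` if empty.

Panel | 9 ; Module | 4 ; Chip | 11 ; Bolt | NULL ; Lens | 17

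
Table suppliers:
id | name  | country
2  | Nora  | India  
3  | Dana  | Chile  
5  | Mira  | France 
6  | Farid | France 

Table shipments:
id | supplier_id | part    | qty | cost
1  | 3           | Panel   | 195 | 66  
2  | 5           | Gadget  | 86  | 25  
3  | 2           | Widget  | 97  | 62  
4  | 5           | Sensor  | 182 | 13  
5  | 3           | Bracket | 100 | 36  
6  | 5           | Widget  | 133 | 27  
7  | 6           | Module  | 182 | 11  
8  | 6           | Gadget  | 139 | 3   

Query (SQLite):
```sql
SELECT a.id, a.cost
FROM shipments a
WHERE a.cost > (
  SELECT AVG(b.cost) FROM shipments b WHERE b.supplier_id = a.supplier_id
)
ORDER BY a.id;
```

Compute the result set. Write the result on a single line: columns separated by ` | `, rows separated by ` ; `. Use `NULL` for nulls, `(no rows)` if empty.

1 | 66 ; 2 | 25 ; 6 | 27 ; 7 | 11

For each shipments row a, compute AVG(cost) over rows sharing a.supplier_id.
Keep row a if a.cost > that per-group AVG.
  supplier_id=2: AVG(cost) = 62.0
  supplier_id=3: AVG(cost) = 51.0
  supplier_id=5: AVG(cost) = 21.666667
  supplier_id=6: AVG(cost) = 7.0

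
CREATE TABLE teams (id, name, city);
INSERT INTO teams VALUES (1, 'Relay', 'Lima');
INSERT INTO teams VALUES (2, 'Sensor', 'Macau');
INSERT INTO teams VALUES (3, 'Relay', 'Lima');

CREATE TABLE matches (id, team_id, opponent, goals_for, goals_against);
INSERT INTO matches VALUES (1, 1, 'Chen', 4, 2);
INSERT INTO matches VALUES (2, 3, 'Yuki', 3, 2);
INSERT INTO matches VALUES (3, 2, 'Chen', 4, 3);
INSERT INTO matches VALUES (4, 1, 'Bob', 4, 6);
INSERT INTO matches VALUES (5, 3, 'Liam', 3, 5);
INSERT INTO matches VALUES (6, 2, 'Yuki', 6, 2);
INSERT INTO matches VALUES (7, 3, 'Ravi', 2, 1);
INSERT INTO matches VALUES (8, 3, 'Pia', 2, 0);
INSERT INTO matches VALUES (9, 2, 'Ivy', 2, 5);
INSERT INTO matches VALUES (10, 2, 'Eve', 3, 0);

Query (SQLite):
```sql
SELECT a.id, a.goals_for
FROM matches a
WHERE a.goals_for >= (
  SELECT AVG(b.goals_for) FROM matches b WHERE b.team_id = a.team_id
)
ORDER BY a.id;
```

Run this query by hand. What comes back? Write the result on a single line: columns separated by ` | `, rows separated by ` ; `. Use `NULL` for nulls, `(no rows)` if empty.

1 | 4 ; 2 | 3 ; 3 | 4 ; 4 | 4 ; 5 | 3 ; 6 | 6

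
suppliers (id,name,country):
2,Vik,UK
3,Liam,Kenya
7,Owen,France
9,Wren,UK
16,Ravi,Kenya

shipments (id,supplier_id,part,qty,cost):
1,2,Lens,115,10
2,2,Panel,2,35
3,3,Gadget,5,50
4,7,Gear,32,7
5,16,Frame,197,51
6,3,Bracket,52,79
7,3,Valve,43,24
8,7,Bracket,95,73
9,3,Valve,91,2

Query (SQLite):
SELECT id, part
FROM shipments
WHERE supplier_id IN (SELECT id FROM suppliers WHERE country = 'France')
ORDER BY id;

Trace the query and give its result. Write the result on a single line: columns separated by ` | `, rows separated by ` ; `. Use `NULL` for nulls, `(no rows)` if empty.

Inner query: suppliers.id where country = 'France'.
Outer: keep shipments rows whose supplier_id is in that set.
Inner query → {7}

4 | Gear ; 8 | Bracket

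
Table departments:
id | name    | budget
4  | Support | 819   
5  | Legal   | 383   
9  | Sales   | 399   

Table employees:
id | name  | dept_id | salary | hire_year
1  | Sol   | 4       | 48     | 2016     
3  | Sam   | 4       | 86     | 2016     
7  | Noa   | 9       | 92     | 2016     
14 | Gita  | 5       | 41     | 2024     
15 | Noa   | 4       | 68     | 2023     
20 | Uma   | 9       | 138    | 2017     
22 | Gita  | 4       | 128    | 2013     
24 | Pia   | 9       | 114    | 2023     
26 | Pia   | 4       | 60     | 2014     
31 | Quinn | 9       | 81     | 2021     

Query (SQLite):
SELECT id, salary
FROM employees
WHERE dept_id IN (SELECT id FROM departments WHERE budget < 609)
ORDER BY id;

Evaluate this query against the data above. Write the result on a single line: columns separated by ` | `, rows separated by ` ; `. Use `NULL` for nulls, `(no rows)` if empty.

7 | 92 ; 14 | 41 ; 20 | 138 ; 24 | 114 ; 31 | 81

Inner query: departments.id where budget < 609.
Outer: keep employees rows whose dept_id is in that set.
Inner query → {5, 9}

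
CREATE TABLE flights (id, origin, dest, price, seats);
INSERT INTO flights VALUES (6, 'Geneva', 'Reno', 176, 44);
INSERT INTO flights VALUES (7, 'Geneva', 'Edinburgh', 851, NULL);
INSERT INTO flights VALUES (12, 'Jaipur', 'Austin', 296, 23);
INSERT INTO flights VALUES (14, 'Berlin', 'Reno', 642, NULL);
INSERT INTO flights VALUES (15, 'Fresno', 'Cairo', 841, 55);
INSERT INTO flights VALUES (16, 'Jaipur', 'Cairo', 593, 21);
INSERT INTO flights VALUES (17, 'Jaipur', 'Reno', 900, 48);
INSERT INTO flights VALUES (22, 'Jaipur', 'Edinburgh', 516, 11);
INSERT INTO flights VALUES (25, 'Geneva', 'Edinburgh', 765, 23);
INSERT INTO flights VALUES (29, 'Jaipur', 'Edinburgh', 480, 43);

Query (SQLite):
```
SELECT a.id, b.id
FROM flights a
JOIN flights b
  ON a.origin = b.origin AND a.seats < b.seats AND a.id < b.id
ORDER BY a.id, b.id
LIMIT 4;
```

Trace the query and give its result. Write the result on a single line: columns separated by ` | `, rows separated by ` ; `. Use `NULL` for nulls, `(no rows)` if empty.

Pairs (a,b) with same origin, a.seats < b.seats, a.id < b.id.
origin groups: Berlin:{14} Fresno:{15} Geneva:{6,7,25} Jaipur:{12,16,17,22,29}
Ordered by (a.id, b.id); first 4.

12 | 17 ; 12 | 29 ; 16 | 17 ; 16 | 29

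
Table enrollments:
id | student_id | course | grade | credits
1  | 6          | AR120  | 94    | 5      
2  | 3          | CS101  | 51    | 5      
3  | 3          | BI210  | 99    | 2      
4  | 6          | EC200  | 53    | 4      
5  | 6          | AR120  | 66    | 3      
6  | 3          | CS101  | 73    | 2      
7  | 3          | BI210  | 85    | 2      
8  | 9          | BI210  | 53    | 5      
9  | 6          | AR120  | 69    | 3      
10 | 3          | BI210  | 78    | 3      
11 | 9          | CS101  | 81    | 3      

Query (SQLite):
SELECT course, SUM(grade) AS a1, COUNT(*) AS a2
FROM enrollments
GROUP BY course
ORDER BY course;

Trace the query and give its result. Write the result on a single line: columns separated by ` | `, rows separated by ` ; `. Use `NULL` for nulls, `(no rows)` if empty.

AR120 | 229 | 3 ; BI210 | 315 | 4 ; CS101 | 205 | 3 ; EC200 | 53 | 1

Group enrollments by course.
Per group compute: SUM(grade), COUNT(*).
  AR120: ids {1, 5, 9} → SUM(grade)=229, COUNT(*)=3
  BI210: ids {3, 7, 8, 10} → SUM(grade)=315, COUNT(*)=4
  CS101: ids {2, 6, 11} → SUM(grade)=205, COUNT(*)=3
  EC200: ids {4} → SUM(grade)=53, COUNT(*)=1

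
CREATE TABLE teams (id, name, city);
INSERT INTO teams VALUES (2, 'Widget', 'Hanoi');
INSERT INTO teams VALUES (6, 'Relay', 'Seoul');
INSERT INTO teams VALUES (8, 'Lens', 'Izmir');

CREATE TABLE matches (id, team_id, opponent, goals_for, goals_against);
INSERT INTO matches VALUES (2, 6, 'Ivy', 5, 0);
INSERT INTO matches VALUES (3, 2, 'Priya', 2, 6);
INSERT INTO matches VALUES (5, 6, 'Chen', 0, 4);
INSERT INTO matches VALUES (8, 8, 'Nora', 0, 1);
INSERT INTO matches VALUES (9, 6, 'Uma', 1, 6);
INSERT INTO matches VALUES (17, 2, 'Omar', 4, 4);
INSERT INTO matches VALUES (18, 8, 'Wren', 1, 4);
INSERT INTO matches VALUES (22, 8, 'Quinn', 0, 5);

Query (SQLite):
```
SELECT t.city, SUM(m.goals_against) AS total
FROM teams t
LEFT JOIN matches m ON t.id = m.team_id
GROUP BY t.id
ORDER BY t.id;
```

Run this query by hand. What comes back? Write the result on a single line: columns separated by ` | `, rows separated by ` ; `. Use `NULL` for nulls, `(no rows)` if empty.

LEFT JOIN keeps every teams row; unmatched ones get NULL for matches columns.
Group by teams.id and compute SUM(m.goals_against). SUM over an all-NULL group is NULL.
  2: ids {3, 17} → SUM(m.goals_against)=10
  6: ids {2, 5, 9} → SUM(m.goals_against)=10
  8: ids {8, 18, 22} → SUM(m.goals_against)=10

Hanoi | 10 ; Seoul | 10 ; Izmir | 10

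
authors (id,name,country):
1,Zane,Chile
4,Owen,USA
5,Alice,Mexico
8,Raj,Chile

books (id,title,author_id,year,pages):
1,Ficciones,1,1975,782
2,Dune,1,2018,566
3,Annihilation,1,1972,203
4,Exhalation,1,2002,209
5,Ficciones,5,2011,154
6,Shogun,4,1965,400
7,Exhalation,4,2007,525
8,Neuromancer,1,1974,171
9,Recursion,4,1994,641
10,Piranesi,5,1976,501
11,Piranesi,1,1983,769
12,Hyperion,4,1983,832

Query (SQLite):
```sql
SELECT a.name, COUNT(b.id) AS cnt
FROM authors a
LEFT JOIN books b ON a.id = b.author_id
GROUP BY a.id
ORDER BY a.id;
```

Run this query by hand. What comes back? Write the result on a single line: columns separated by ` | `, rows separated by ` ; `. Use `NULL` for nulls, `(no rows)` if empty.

LEFT JOIN keeps every authors row; unmatched ones get NULL for books columns.
Group by authors.id and compute COUNT(b.id). COUNT(col) of an all-NULL group is 0.
  1: ids {1, 2, 3, 4, 8, 11} → COUNT(b.id)=6
  4: ids {6, 7, 9, 12} → COUNT(b.id)=4
  5: ids {5, 10} → COUNT(b.id)=2
  8: ids {—} → COUNT(b.id)=0

Zane | 6 ; Owen | 4 ; Alice | 2 ; Raj | 0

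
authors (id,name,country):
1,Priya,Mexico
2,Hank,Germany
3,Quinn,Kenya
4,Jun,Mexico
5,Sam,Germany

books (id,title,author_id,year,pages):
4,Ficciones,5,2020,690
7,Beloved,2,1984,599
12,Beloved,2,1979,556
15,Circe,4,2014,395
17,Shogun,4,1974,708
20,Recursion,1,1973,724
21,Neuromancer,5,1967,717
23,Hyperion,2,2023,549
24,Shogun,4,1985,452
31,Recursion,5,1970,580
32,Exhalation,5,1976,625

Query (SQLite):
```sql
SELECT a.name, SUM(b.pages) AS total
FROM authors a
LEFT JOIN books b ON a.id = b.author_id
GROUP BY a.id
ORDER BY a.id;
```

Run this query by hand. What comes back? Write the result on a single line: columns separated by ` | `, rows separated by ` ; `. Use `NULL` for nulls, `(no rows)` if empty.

Priya | 724 ; Hank | 1704 ; Quinn | NULL ; Jun | 1555 ; Sam | 2612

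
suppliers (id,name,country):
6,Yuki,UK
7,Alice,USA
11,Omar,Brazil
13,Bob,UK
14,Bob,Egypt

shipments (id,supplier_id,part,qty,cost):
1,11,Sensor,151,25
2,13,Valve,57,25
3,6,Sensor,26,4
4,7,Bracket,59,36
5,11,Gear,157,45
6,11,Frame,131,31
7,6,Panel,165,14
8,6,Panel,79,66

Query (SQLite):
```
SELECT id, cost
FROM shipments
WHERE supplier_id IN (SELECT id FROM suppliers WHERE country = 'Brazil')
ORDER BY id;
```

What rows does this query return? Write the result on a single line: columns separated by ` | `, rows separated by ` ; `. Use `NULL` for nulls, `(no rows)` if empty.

1 | 25 ; 5 | 45 ; 6 | 31

Inner query: suppliers.id where country = 'Brazil'.
Outer: keep shipments rows whose supplier_id is in that set.
Inner query → {11}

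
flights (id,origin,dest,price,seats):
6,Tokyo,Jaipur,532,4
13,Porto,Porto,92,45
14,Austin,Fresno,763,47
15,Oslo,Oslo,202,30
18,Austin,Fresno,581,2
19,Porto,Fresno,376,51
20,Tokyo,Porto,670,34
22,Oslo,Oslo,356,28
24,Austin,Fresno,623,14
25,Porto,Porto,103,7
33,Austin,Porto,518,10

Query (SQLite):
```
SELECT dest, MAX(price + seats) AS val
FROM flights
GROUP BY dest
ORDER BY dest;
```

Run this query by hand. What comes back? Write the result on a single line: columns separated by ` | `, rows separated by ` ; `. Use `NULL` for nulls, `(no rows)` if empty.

For each row compute price + seats.
Group by dest; take MAX of the expression per group.
  Fresno: ids {14, 18, 19, 24} → MAX(price + seats)=810
  Jaipur: ids {6} → MAX(price + seats)=536
  Oslo: ids {15, 22} → MAX(price + seats)=384
  Porto: ids {13, 20, 25, 33} → MAX(price + seats)=704

Fresno | 810 ; Jaipur | 536 ; Oslo | 384 ; Porto | 704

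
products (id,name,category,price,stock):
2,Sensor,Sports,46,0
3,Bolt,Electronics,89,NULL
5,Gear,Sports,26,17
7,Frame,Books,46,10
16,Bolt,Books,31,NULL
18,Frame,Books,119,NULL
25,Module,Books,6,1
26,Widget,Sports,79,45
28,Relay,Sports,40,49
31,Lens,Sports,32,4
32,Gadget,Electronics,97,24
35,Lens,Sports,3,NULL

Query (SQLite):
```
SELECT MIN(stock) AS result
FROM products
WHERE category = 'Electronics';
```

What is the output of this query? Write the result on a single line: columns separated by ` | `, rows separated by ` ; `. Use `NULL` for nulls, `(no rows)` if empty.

24

Rows where category='Electronics' → stock values: [NULL, 24].
MIN of non-NULL values = 24.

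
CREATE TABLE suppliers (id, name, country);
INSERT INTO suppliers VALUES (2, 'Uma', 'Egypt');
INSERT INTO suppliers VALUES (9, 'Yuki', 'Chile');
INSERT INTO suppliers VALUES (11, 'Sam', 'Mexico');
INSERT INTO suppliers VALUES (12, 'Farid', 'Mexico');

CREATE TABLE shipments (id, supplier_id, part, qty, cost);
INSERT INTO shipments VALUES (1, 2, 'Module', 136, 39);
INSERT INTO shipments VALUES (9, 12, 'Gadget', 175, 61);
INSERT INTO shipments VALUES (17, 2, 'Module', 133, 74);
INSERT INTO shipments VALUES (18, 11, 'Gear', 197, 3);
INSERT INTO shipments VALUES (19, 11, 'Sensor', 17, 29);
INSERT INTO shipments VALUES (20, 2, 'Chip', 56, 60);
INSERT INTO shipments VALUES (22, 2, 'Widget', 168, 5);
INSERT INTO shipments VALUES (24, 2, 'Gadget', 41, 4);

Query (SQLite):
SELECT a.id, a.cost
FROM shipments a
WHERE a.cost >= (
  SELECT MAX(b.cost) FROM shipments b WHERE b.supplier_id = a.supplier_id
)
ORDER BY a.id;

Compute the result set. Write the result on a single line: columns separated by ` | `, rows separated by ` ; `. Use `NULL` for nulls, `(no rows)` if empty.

For each shipments row a, compute MAX(cost) over rows sharing a.supplier_id.
Keep row a if a.cost >= that per-group MAX.
  supplier_id=2: MAX(cost) = 74
  supplier_id=11: MAX(cost) = 29
  supplier_id=12: MAX(cost) = 61

9 | 61 ; 17 | 74 ; 19 | 29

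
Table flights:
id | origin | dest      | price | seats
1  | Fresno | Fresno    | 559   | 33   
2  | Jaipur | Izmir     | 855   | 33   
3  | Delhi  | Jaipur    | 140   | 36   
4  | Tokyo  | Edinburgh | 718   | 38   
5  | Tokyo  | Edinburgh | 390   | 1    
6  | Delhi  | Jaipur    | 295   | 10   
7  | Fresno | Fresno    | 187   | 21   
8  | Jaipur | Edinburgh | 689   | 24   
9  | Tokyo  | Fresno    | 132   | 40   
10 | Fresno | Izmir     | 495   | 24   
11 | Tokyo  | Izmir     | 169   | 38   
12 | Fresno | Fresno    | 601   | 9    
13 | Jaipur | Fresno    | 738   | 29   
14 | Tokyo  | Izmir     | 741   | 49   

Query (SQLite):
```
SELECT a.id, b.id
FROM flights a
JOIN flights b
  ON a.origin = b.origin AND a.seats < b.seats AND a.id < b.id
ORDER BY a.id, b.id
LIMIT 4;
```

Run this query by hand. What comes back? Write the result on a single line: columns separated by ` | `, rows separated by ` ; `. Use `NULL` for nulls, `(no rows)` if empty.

Pairs (a,b) with same origin, a.seats < b.seats, a.id < b.id.
origin groups: Delhi:{3,6} Fresno:{1,7,10,12} Jaipur:{2,8,13} Tokyo:{4,5,9,11,14}
Ordered by (a.id, b.id); first 4.

4 | 9 ; 4 | 14 ; 5 | 9 ; 5 | 11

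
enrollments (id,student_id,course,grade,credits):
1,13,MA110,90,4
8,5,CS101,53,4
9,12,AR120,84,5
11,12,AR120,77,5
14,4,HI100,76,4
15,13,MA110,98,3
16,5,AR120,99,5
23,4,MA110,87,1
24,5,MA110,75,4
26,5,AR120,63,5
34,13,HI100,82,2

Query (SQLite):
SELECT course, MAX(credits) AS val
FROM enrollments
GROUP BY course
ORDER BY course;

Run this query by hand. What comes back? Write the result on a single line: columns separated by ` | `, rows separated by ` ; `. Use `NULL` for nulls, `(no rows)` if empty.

Partition enrollments by course; compute MAX(credits) within each group.
  AR120: ids {9, 11, 16, 26} → MAX(credits)=5
  CS101: ids {8} → MAX(credits)=4
  HI100: ids {14, 34} → MAX(credits)=4
  MA110: ids {1, 15, 23, 24} → MAX(credits)=4

AR120 | 5 ; CS101 | 4 ; HI100 | 4 ; MA110 | 4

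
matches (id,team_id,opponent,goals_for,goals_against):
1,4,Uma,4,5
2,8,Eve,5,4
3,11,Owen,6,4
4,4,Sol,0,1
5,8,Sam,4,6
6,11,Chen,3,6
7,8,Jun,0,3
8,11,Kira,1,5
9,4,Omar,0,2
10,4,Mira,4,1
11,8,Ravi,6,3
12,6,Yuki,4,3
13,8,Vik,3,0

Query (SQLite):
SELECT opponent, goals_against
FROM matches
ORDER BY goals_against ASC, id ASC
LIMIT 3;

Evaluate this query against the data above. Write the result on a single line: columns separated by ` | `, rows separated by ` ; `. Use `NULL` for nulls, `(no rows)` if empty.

Sort by goals_against asc, tiebreak id asc: (0, id=13), (1, id=4), (1, id=10), (2, id=9), (3, id=7), (3, id=11) …. Take first 3.

Vik | 0 ; Sol | 1 ; Mira | 1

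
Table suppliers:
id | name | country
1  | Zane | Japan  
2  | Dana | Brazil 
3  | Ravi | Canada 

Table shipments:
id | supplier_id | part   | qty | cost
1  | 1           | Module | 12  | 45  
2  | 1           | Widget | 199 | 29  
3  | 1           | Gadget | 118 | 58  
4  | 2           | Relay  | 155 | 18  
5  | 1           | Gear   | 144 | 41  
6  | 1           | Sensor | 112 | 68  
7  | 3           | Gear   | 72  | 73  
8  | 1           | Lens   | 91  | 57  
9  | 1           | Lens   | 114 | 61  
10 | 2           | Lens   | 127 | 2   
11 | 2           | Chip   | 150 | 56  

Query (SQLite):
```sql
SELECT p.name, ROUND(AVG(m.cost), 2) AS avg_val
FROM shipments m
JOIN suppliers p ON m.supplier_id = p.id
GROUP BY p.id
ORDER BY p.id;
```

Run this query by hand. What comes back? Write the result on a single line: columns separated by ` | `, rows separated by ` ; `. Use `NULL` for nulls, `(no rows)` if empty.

Zane | 51.29 ; Dana | 25.33 ; Ravi | 73

Join each shipments row to its suppliers via supplier_id.
Group joined rows by suppliers.id; compute ROUND(AVG(m.cost), 2) per group.
  1: ids {1, 2, 3, 5, 6, 8, 9} → ROUND(AVG(m.cost), 2)=51.29
  2: ids {4, 10, 11} → ROUND(AVG(m.cost), 2)=25.33
  3: ids {7} → ROUND(AVG(m.cost), 2)=73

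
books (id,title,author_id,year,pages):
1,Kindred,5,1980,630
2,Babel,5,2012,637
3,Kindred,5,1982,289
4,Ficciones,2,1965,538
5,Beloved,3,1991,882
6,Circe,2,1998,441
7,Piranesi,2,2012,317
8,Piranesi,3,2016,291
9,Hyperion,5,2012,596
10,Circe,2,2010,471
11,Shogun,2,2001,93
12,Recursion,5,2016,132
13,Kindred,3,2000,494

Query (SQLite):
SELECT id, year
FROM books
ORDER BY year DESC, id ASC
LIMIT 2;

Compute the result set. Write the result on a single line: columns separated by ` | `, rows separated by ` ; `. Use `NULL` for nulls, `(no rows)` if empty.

Sort by year desc, tiebreak id asc: (2016, id=8), (2016, id=12), (2012, id=2), (2012, id=7), (2012, id=9) …. Take first 2.

8 | 2016 ; 12 | 2016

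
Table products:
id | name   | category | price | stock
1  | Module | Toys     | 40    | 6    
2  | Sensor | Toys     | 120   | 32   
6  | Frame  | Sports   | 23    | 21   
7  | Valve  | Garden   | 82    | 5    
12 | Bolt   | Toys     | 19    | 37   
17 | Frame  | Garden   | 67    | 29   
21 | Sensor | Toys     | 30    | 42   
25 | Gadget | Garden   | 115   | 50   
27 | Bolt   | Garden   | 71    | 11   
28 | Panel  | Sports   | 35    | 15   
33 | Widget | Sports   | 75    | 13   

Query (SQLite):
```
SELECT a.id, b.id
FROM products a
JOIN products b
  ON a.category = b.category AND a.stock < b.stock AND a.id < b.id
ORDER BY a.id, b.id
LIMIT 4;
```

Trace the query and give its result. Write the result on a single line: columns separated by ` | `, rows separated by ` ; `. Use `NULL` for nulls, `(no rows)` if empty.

Pairs (a,b) with same category, a.stock < b.stock, a.id < b.id.
category groups: Garden:{7,17,25,27} Sports:{6,28,33} Toys:{1,2,12,21}
Ordered by (a.id, b.id); first 4.

1 | 2 ; 1 | 12 ; 1 | 21 ; 2 | 12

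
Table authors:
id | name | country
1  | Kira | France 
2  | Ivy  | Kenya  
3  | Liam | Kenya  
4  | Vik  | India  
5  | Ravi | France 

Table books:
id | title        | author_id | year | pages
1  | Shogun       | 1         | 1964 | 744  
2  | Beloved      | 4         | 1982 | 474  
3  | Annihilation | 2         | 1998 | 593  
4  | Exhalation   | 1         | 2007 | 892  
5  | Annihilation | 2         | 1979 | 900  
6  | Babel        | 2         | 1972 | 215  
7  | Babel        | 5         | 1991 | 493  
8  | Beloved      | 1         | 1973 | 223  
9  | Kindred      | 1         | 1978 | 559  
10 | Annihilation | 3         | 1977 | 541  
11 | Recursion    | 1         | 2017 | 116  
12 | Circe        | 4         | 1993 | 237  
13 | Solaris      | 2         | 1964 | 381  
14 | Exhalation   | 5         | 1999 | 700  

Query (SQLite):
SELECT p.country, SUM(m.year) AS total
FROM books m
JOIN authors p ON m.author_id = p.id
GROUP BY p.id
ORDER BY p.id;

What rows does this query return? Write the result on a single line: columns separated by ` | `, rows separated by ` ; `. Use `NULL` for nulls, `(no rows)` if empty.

France | 9939 ; Kenya | 7913 ; Kenya | 1977 ; India | 3975 ; France | 3990

Join each books row to its authors via author_id.
Group joined rows by authors.id; compute SUM(m.year) per group.
  1: ids {1, 4, 8, 9, 11} → SUM(m.year)=9939
  2: ids {3, 5, 6, 13} → SUM(m.year)=7913
  3: ids {10} → SUM(m.year)=1977
  4: ids {2, 12} → SUM(m.year)=3975
  5: ids {7, 14} → SUM(m.year)=3990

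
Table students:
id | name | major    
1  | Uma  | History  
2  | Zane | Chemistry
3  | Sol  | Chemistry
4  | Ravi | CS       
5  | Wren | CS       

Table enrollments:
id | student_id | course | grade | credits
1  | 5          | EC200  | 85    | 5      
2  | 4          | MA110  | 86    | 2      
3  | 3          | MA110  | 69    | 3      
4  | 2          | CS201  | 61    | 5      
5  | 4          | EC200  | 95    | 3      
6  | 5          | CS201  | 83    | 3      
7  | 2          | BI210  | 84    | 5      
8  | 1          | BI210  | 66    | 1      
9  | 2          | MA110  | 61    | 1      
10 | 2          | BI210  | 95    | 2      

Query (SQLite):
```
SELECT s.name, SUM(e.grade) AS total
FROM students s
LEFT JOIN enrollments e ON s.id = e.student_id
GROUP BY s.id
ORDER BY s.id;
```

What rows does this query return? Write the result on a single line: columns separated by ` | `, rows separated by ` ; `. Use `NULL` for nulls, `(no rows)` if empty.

Uma | 66 ; Zane | 301 ; Sol | 69 ; Ravi | 181 ; Wren | 168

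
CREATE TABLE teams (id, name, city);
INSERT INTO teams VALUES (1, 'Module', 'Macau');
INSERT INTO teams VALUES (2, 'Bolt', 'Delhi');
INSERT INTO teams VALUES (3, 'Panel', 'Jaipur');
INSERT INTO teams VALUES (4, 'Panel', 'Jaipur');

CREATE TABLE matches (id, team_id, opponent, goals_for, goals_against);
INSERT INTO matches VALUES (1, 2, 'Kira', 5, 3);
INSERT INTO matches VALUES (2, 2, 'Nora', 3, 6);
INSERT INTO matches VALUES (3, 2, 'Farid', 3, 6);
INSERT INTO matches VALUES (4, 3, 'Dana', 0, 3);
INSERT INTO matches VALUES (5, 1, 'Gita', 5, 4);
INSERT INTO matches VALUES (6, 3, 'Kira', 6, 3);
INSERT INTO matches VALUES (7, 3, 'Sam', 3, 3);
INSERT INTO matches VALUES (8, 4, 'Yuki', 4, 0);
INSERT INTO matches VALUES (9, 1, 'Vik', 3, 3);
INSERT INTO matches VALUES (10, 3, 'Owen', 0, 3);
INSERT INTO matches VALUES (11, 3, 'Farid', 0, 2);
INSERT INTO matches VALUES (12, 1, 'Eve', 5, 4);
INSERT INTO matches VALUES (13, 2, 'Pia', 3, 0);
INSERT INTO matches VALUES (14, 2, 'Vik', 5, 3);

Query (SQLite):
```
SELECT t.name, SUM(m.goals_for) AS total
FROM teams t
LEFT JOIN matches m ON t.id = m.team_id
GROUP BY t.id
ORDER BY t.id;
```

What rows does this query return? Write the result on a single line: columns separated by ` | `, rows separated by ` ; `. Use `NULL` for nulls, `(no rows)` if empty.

Module | 13 ; Bolt | 19 ; Panel | 9 ; Panel | 4

LEFT JOIN keeps every teams row; unmatched ones get NULL for matches columns.
Group by teams.id and compute SUM(m.goals_for). SUM over an all-NULL group is NULL.
  1: ids {5, 9, 12} → SUM(m.goals_for)=13
  2: ids {1, 2, 3, 13, 14} → SUM(m.goals_for)=19
  3: ids {4, 6, 7, 10, 11} → SUM(m.goals_for)=9
  4: ids {8} → SUM(m.goals_for)=4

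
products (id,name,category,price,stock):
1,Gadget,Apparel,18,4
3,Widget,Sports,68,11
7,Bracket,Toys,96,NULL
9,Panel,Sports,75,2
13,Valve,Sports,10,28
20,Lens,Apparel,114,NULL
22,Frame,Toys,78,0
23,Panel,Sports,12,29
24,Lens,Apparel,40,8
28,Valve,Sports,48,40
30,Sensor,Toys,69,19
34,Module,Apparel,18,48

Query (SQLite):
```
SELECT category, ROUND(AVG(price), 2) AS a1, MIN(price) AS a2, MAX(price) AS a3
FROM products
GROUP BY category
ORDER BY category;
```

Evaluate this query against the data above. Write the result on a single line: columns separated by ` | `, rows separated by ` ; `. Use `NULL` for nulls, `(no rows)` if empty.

Group products by category.
Per group compute: ROUND(AVG(price), 2), MIN(price), MAX(price).
  Apparel: ids {1, 20, 24, 34} → ROUND(AVG(price), 2)=47.5, MIN(price)=18, MAX(price)=114
  Sports: ids {3, 9, 13, 23, 28} → ROUND(AVG(price), 2)=42.6, MIN(price)=10, MAX(price)=75
  Toys: ids {7, 22, 30} → ROUND(AVG(price), 2)=81, MIN(price)=69, MAX(price)=96

Apparel | 47.5 | 18 | 114 ; Sports | 42.6 | 10 | 75 ; Toys | 81 | 69 | 96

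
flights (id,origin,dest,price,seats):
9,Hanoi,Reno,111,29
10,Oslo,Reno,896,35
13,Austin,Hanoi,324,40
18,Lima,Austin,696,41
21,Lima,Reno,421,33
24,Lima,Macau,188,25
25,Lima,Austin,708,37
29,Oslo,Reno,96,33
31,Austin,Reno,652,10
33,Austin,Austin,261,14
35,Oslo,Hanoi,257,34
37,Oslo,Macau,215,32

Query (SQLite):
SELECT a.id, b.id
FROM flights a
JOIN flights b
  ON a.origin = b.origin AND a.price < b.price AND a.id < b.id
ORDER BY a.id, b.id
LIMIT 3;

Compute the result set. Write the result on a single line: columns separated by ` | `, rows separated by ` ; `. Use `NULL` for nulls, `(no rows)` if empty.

13 | 31 ; 18 | 25 ; 21 | 25

Pairs (a,b) with same origin, a.price < b.price, a.id < b.id.
origin groups: Austin:{13,31,33} Hanoi:{9} Lima:{18,21,24,25} Oslo:{10,29,35,37}
Ordered by (a.id, b.id); first 3.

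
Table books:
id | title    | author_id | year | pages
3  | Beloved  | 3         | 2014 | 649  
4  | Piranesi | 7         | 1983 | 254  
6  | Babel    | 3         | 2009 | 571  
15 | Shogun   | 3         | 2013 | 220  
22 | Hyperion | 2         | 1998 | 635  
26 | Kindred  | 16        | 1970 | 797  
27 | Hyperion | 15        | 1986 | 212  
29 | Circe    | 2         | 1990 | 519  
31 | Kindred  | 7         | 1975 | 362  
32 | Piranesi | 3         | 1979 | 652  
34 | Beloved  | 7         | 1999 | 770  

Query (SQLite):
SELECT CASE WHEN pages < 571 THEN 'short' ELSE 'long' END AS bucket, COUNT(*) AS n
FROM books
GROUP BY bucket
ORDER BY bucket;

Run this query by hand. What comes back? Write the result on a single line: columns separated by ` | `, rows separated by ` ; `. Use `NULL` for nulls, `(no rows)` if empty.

long | 6 ; short | 5

Bucket rows by pages < 571 → 'short' else 'long'; count each bucket.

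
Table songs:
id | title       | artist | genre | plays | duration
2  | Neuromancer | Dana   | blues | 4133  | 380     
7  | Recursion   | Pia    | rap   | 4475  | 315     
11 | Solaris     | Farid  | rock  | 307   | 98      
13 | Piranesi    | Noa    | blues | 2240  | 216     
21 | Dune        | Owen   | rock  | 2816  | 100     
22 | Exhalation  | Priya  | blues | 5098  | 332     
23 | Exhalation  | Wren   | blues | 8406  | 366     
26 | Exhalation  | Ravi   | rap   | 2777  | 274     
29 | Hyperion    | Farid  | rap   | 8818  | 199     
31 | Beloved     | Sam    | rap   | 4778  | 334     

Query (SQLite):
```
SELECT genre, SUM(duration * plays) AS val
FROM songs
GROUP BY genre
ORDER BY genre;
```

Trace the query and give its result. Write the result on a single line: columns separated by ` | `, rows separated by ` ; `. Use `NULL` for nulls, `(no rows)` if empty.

blues | 6823512 ; rap | 5521157 ; rock | 311686

For each row compute duration * plays.
Group by genre; take SUM of the expression per group.
  blues: ids {2, 13, 22, 23} → SUM(duration * plays)=6823512
  rap: ids {7, 26, 29, 31} → SUM(duration * plays)=5521157
  rock: ids {11, 21} → SUM(duration * plays)=311686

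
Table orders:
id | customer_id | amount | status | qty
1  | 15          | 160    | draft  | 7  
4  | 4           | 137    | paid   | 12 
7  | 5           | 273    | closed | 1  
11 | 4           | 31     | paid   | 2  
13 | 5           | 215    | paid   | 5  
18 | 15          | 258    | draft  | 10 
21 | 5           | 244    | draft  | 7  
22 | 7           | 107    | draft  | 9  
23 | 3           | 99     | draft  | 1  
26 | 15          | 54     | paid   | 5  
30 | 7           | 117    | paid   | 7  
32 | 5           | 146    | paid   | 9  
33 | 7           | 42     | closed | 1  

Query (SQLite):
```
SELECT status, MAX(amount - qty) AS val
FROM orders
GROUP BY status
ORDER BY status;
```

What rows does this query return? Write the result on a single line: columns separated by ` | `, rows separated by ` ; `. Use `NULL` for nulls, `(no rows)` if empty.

For each row compute amount - qty.
Group by status; take MAX of the expression per group.
  closed: ids {7, 33} → MAX(amount - qty)=272
  draft: ids {1, 18, 21, 22, 23} → MAX(amount - qty)=248
  paid: ids {4, 11, 13, 26, 30, 32} → MAX(amount - qty)=210

closed | 272 ; draft | 248 ; paid | 210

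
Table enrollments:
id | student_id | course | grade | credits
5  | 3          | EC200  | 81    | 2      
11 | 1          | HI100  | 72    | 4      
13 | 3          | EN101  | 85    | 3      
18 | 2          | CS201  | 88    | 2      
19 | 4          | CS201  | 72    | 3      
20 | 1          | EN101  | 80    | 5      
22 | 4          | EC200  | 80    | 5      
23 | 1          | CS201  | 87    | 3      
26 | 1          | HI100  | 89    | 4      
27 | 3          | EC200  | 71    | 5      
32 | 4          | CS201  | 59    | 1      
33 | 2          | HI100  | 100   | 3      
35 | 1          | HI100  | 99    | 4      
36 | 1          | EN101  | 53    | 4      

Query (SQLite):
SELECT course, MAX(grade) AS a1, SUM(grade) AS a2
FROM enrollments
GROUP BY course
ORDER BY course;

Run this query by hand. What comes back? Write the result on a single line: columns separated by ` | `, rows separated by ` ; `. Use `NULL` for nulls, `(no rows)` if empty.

CS201 | 88 | 306 ; EC200 | 81 | 232 ; EN101 | 85 | 218 ; HI100 | 100 | 360

Group enrollments by course.
Per group compute: MAX(grade), SUM(grade).
  CS201: ids {18, 19, 23, 32} → MAX(grade)=88, SUM(grade)=306
  EC200: ids {5, 22, 27} → MAX(grade)=81, SUM(grade)=232
  EN101: ids {13, 20, 36} → MAX(grade)=85, SUM(grade)=218
  HI100: ids {11, 26, 33, 35} → MAX(grade)=100, SUM(grade)=360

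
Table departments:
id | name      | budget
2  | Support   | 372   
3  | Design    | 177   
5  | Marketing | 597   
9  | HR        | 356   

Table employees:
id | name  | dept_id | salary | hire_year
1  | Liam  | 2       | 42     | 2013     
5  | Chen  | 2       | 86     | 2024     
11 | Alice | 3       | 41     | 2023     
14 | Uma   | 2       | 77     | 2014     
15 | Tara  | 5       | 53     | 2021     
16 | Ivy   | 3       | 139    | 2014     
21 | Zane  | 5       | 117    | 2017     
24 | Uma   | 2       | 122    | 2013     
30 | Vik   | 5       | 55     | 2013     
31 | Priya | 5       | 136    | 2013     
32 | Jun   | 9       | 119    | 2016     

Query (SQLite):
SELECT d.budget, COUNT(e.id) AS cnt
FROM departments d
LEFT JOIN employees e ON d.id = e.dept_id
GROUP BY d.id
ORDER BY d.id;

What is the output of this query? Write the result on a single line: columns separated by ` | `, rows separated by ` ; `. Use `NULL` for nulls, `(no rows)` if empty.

LEFT JOIN keeps every departments row; unmatched ones get NULL for employees columns.
Group by departments.id and compute COUNT(e.id). COUNT(col) of an all-NULL group is 0.
  2: ids {1, 5, 14, 24} → COUNT(e.id)=4
  3: ids {11, 16} → COUNT(e.id)=2
  5: ids {15, 21, 30, 31} → COUNT(e.id)=4
  9: ids {32} → COUNT(e.id)=1

372 | 4 ; 177 | 2 ; 597 | 4 ; 356 | 1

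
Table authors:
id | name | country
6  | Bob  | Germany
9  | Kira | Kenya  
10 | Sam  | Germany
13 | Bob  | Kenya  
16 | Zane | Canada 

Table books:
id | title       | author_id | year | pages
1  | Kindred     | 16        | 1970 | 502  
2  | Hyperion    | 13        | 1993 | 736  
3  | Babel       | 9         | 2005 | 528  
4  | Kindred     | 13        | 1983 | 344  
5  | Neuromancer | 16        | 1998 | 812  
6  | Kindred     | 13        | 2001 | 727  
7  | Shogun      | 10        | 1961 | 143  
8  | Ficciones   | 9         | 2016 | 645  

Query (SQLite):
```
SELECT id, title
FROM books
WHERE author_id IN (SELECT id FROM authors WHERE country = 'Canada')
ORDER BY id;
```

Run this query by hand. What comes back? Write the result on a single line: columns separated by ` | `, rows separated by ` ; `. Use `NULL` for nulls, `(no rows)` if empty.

1 | Kindred ; 5 | Neuromancer

Inner query: authors.id where country = 'Canada'.
Outer: keep books rows whose author_id is in that set.
Inner query → {16}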